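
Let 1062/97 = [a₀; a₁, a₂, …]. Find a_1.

1062 = 10·97 + 92   →  a_0 = 10
97 = 1·92 + 5   →  a_1 = 1

1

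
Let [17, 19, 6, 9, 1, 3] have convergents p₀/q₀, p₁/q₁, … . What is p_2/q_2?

1961/115

Using pₖ = aₖpₖ₋₁ + pₖ₋₂, qₖ = aₖqₖ₋₁ + qₖ₋₂ (with p₋₁=1, p₋₂=0, q₋₁=0, q₋₂=1):
  k=0: a=17, p=17, q=1
  k=1: a=19, p=324, q=19
  k=2: a=6, p=1961, q=115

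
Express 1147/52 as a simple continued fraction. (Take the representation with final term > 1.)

1147 = 22*52 + 3
52 = 17*3 + 1
3 = 3*1 + 0  (stop)
So 1147/52 = [22; 17, 3].

[22; 17, 3]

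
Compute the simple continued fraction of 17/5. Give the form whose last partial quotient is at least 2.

[3; 2, 2]

17 = 3·5 + 2
5 = 2·2 + 1
2 = 2·1 + 0  (stop)
So 17/5 = [3; 2, 2].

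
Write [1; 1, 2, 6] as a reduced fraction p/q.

32/19

Fold from the inside: start with 6/1.
  2 + 1/6 = 13/6
  1 + 6/13 = 19/13
  1 + 13/19 = 32/19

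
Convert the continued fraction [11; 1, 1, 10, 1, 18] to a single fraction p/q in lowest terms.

5012/435

Using pₖ = aₖpₖ₋₁ + pₖ₋₂ and qₖ = aₖqₖ₋₁ + qₖ₋₂:
  k=0: a=11, p=11, q=1
  k=1: a=1, p=12, q=1
  k=2: a=1, p=23, q=2
  k=3: a=10, p=242, q=21
  k=4: a=1, p=265, q=23
  k=5: a=18, p=5012, q=435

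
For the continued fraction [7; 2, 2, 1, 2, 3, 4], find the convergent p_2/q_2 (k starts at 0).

Using pₖ = aₖpₖ₋₁ + pₖ₋₂, qₖ = aₖqₖ₋₁ + qₖ₋₂ (with p₋₁=1, p₋₂=0, q₋₁=0, q₋₂=1):
  k=0: a=7, p=7, q=1
  k=1: a=2, p=15, q=2
  k=2: a=2, p=37, q=5

37/5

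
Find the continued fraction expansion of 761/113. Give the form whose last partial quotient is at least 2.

761 = 6×113 + 83
113 = 1×83 + 30
83 = 2×30 + 23
30 = 1×23 + 7
23 = 3×7 + 2
7 = 3×2 + 1
2 = 2×1 + 0  (stop)
So 761/113 = [6; 1, 2, 1, 3, 3, 2].

[6; 1, 2, 1, 3, 3, 2]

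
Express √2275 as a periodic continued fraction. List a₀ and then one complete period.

a₀ = ⌊√2275⌋ = 47.
With m₀=0, d₀=1 and mₖ₊₁ = dₖaₖ − mₖ, dₖ₊₁ = (n − mₖ₊₁²)/dₖ, aₖ₊₁ = ⌊(a₀+mₖ₊₁)/dₖ₊₁⌋:
  k=1: m=47, d=66, a=1
  k=2: m=19, d=29, a=2
  k=3: m=39, d=26, a=3
  k=4: m=39, d=29, a=2
  k=5: m=19, d=66, a=1
  k=6: m=47, d=1, a=94
d=1 and a=2a₀=94 at k=6, so the next step gives (m, d) = (47, 66) again — its k=1 value — and the period has length 6.

[47; 1, 2, 3, 2, 1, 94]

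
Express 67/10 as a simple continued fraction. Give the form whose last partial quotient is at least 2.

67 = 6×10 + 7
10 = 1×7 + 3
7 = 2×3 + 1
3 = 3×1 + 0  (stop)
So 67/10 = [6; 1, 2, 3].

[6; 1, 2, 3]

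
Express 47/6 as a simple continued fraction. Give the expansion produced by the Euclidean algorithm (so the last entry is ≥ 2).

[7; 1, 5]

47 = 7·6 + 5
6 = 1·5 + 1
5 = 5·1 + 0  (stop)
So 47/6 = [7; 1, 5].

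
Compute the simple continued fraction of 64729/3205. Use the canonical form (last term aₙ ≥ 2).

[20; 5, 10, 2, 14, 2]

64729 = 20×3205 + 629
3205 = 5×629 + 60
629 = 10×60 + 29
60 = 2×29 + 2
29 = 14×2 + 1
2 = 2×1 + 0  (stop)
So 64729/3205 = [20; 5, 10, 2, 14, 2].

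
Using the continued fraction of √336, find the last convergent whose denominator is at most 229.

1998/109

√336 = [18; 3, 36, …] (period length 2).
Convergents:
  p_0/q_0 = 18/1
  p_1/q_1 = 55/3
  p_2/q_2 = 1998/109
  p_3/q_3 = 6049/330
q_2 = 109 ≤ 229 < 330 = q_3, so the answer is 1998/109.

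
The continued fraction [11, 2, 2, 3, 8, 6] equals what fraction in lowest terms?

9848/863

Using pₖ = aₖpₖ₋₁ + pₖ₋₂ and qₖ = aₖqₖ₋₁ + qₖ₋₂:
  k=0: a=11, p=11, q=1
  k=1: a=2, p=23, q=2
  k=2: a=2, p=57, q=5
  k=3: a=3, p=194, q=17
  k=4: a=8, p=1609, q=141
  k=5: a=6, p=9848, q=863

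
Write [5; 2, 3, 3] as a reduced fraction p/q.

Fold from the inside: start with 3/1.
  3 + 1/3 = 10/3
  2 + 3/10 = 23/10
  5 + 10/23 = 125/23

125/23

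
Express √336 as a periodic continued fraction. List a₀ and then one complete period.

a₀ = ⌊√336⌋ = 18.
With m₀=0, d₀=1 and mₖ₊₁ = dₖaₖ − mₖ, dₖ₊₁ = (n − mₖ₊₁²)/dₖ, aₖ₊₁ = ⌊(a₀+mₖ₊₁)/dₖ₊₁⌋:
  k=1: m=18, d=12, a=3
  k=2: m=18, d=1, a=36
d=1 and a=2a₀=36 at k=2, so the next step gives (m, d) = (18, 12) again — its k=1 value — and the period has length 2.

[18; 3, 36]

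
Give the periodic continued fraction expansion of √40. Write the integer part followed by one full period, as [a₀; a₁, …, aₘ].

[6; 3, 12]

a₀ = ⌊√40⌋ = 6.
With m₀=0, d₀=1 and mₖ₊₁ = dₖaₖ − mₖ, dₖ₊₁ = (n − mₖ₊₁²)/dₖ, aₖ₊₁ = ⌊(a₀+mₖ₊₁)/dₖ₊₁⌋:
  k=1: m=6, d=4, a=3
  k=2: m=6, d=1, a=12
d=1 and a=2a₀=12 at k=2, so the next step gives (m, d) = (6, 4) again — its k=1 value — and the period has length 2.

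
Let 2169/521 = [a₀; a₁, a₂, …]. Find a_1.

2169 = 4·521 + 85   →  a_0 = 4
521 = 6·85 + 11   →  a_1 = 6

6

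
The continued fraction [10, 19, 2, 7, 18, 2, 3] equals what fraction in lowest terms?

Using pₖ = aₖpₖ₋₁ + pₖ₋₂ and qₖ = aₖqₖ₋₁ + qₖ₋₂:
  k=0: a=10, p=10, q=1
  k=1: a=19, p=191, q=19
  k=2: a=2, p=392, q=39
  k=3: a=7, p=2935, q=292
  k=4: a=18, p=53222, q=5295
  k=5: a=2, p=109379, q=10882
  k=6: a=3, p=381359, q=37941

381359/37941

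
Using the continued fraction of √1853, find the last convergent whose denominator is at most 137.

√1853 = [43; 21, 1, 1, 21, 86, …] (period length 5).
Convergents:
  p_0/q_0 = 43/1
  p_1/q_1 = 904/21
  p_2/q_2 = 947/22
  p_3/q_3 = 1851/43
  p_4/q_4 = 39818/925
q_3 = 43 ≤ 137 < 925 = q_4, so the answer is 1851/43.

1851/43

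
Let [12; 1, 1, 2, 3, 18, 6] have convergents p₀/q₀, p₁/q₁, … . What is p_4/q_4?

Using pₖ = aₖpₖ₋₁ + pₖ₋₂, qₖ = aₖqₖ₋₁ + qₖ₋₂ (with p₋₁=1, p₋₂=0, q₋₁=0, q₋₂=1):
  k=0: a=12, p=12, q=1
  k=1: a=1, p=13, q=1
  k=2: a=1, p=25, q=2
  k=3: a=2, p=63, q=5
  k=4: a=3, p=214, q=17

214/17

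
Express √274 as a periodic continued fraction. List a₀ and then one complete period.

[16; 1, 1, 4, 4, 1, 1, 32]

a₀ = ⌊√274⌋ = 16.
With m₀=0, d₀=1 and mₖ₊₁ = dₖaₖ − mₖ, dₖ₊₁ = (n − mₖ₊₁²)/dₖ, aₖ₊₁ = ⌊(a₀+mₖ₊₁)/dₖ₊₁⌋:
  k=1: m=16, d=18, a=1
  k=2: m=2, d=15, a=1
  k=3: m=13, d=7, a=4
  k=4: m=15, d=7, a=4
  k=5: m=13, d=15, a=1
  k=6: m=2, d=18, a=1
  k=7: m=16, d=1, a=32
d=1 and a=2a₀=32 at k=7, so the next step gives (m, d) = (16, 18) again — its k=1 value — and the period has length 7.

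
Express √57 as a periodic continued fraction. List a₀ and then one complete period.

[7; 1, 1, 4, 1, 1, 14]

a₀ = ⌊√57⌋ = 7.
With m₀=0, d₀=1 and mₖ₊₁ = dₖaₖ − mₖ, dₖ₊₁ = (n − mₖ₊₁²)/dₖ, aₖ₊₁ = ⌊(a₀+mₖ₊₁)/dₖ₊₁⌋:
  k=1: m=7, d=8, a=1
  k=2: m=1, d=7, a=1
  k=3: m=6, d=3, a=4
  k=4: m=6, d=7, a=1
  k=5: m=1, d=8, a=1
  k=6: m=7, d=1, a=14
d=1 and a=2a₀=14 at k=6, so the next step gives (m, d) = (7, 8) again — its k=1 value — and the period has length 6.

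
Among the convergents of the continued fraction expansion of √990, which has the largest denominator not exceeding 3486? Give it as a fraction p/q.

55031/1749

√990 = [31; 2, 6, 2, 62, …] (period length 4).
Convergents:
  p_0/q_0 = 31/1
  p_1/q_1 = 63/2
  p_2/q_2 = 409/13
  p_3/q_3 = 881/28
  p_4/q_4 = 55031/1749
  p_5/q_5 = 110943/3526
q_4 = 1749 ≤ 3486 < 3526 = q_5, so the answer is 55031/1749.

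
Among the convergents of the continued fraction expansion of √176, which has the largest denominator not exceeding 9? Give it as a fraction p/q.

53/4

√176 = [13; 3, 1, 3, 26, …] (period length 4).
Convergents:
  p_0/q_0 = 13/1
  p_1/q_1 = 40/3
  p_2/q_2 = 53/4
  p_3/q_3 = 199/15
q_2 = 4 ≤ 9 < 15 = q_3, so the answer is 53/4.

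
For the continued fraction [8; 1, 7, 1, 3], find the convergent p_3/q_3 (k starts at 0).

80/9

Using pₖ = aₖpₖ₋₁ + pₖ₋₂, qₖ = aₖqₖ₋₁ + qₖ₋₂ (with p₋₁=1, p₋₂=0, q₋₁=0, q₋₂=1):
  k=0: a=8, p=8, q=1
  k=1: a=1, p=9, q=1
  k=2: a=7, p=71, q=8
  k=3: a=1, p=80, q=9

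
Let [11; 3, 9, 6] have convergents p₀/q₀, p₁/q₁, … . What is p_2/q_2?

317/28

Using pₖ = aₖpₖ₋₁ + pₖ₋₂, qₖ = aₖqₖ₋₁ + qₖ₋₂ (with p₋₁=1, p₋₂=0, q₋₁=0, q₋₂=1):
  k=0: a=11, p=11, q=1
  k=1: a=3, p=34, q=3
  k=2: a=9, p=317, q=28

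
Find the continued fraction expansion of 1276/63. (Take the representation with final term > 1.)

[20; 3, 1, 15]

1276 = 20×63 + 16
63 = 3×16 + 15
16 = 1×15 + 1
15 = 15×1 + 0  (stop)
So 1276/63 = [20; 3, 1, 15].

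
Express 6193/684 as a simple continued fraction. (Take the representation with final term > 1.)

[9; 18, 2, 18]

6193 = 9·684 + 37
684 = 18·37 + 18
37 = 2·18 + 1
18 = 18·1 + 0  (stop)
So 6193/684 = [9; 18, 2, 18].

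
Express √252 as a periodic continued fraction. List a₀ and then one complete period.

[15; 1, 6, 1, 30]

a₀ = ⌊√252⌋ = 15.
With m₀=0, d₀=1 and mₖ₊₁ = dₖaₖ − mₖ, dₖ₊₁ = (n − mₖ₊₁²)/dₖ, aₖ₊₁ = ⌊(a₀+mₖ₊₁)/dₖ₊₁⌋:
  k=1: m=15, d=27, a=1
  k=2: m=12, d=4, a=6
  k=3: m=12, d=27, a=1
  k=4: m=15, d=1, a=30
d=1 and a=2a₀=30 at k=4, so the next step gives (m, d) = (15, 27) again — its k=1 value — and the period has length 4.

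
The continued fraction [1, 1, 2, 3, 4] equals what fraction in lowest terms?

Using pₖ = aₖpₖ₋₁ + pₖ₋₂ and qₖ = aₖqₖ₋₁ + qₖ₋₂:
  k=0: a=1, p=1, q=1
  k=1: a=1, p=2, q=1
  k=2: a=2, p=5, q=3
  k=3: a=3, p=17, q=10
  k=4: a=4, p=73, q=43

73/43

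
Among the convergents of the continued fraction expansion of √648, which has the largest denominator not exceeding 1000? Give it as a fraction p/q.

√648 = [25; 2, 5, 6, 5, 2, 50, …] (period length 6).
Convergents:
  p_0/q_0 = 25/1
  p_1/q_1 = 51/2
  p_2/q_2 = 280/11
  p_3/q_3 = 1731/68
  p_4/q_4 = 8935/351
  p_5/q_5 = 19601/770
  p_6/q_6 = 988985/38851
q_5 = 770 ≤ 1000 < 38851 = q_6, so the answer is 19601/770.

19601/770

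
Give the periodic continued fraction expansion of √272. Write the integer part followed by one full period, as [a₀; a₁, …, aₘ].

a₀ = ⌊√272⌋ = 16.
With m₀=0, d₀=1 and mₖ₊₁ = dₖaₖ − mₖ, dₖ₊₁ = (n − mₖ₊₁²)/dₖ, aₖ₊₁ = ⌊(a₀+mₖ₊₁)/dₖ₊₁⌋:
  k=1: m=16, d=16, a=2
  k=2: m=16, d=1, a=32
d=1 and a=2a₀=32 at k=2, so the next step gives (m, d) = (16, 16) again — its k=1 value — and the period has length 2.

[16; 2, 32]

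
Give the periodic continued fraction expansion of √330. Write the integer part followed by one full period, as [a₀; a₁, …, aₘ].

[18; 6, 36]

a₀ = ⌊√330⌋ = 18.
With m₀=0, d₀=1 and mₖ₊₁ = dₖaₖ − mₖ, dₖ₊₁ = (n − mₖ₊₁²)/dₖ, aₖ₊₁ = ⌊(a₀+mₖ₊₁)/dₖ₊₁⌋:
  k=1: m=18, d=6, a=6
  k=2: m=18, d=1, a=36
d=1 and a=2a₀=36 at k=2, so the next step gives (m, d) = (18, 6) again — its k=1 value — and the period has length 2.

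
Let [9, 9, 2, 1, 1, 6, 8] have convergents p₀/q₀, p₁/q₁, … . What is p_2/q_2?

Using pₖ = aₖpₖ₋₁ + pₖ₋₂, qₖ = aₖqₖ₋₁ + qₖ₋₂ (with p₋₁=1, p₋₂=0, q₋₁=0, q₋₂=1):
  k=0: a=9, p=9, q=1
  k=1: a=9, p=82, q=9
  k=2: a=2, p=173, q=19

173/19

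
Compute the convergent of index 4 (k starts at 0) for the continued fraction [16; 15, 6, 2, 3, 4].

10957/682

Using pₖ = aₖpₖ₋₁ + pₖ₋₂, qₖ = aₖqₖ₋₁ + qₖ₋₂ (with p₋₁=1, p₋₂=0, q₋₁=0, q₋₂=1):
  k=0: a=16, p=16, q=1
  k=1: a=15, p=241, q=15
  k=2: a=6, p=1462, q=91
  k=3: a=2, p=3165, q=197
  k=4: a=3, p=10957, q=682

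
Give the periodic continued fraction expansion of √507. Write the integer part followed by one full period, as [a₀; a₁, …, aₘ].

a₀ = ⌊√507⌋ = 22.
With m₀=0, d₀=1 and mₖ₊₁ = dₖaₖ − mₖ, dₖ₊₁ = (n − mₖ₊₁²)/dₖ, aₖ₊₁ = ⌊(a₀+mₖ₊₁)/dₖ₊₁⌋:
  k=1: m=22, d=23, a=1
  k=2: m=1, d=22, a=1
  k=3: m=21, d=3, a=14
  k=4: m=21, d=22, a=1
  k=5: m=1, d=23, a=1
  k=6: m=22, d=1, a=44
d=1 and a=2a₀=44 at k=6, so the next step gives (m, d) = (22, 23) again — its k=1 value — and the period has length 6.

[22; 1, 1, 14, 1, 1, 44]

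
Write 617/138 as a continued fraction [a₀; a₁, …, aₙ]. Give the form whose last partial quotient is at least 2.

617 = 4·138 + 65
138 = 2·65 + 8
65 = 8·8 + 1
8 = 8·1 + 0  (stop)
So 617/138 = [4; 2, 8, 8].

[4; 2, 8, 8]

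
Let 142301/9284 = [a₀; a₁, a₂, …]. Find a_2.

18

142301 = 15·9284 + 3041   →  a_0 = 15
9284 = 3·3041 + 161   →  a_1 = 3
3041 = 18·161 + 143   →  a_2 = 18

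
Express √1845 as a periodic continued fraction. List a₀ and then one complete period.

a₀ = ⌊√1845⌋ = 42.
With m₀=0, d₀=1 and mₖ₊₁ = dₖaₖ − mₖ, dₖ₊₁ = (n − mₖ₊₁²)/dₖ, aₖ₊₁ = ⌊(a₀+mₖ₊₁)/dₖ₊₁⌋:
  k=1: m=42, d=81, a=1
  k=2: m=39, d=4, a=20
  k=3: m=41, d=41, a=2
  k=4: m=41, d=4, a=20
  k=5: m=39, d=81, a=1
  k=6: m=42, d=1, a=84
d=1 and a=2a₀=84 at k=6, so the next step gives (m, d) = (42, 81) again — its k=1 value — and the period has length 6.

[42; 1, 20, 2, 20, 1, 84]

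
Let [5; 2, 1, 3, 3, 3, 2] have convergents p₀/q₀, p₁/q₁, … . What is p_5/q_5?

638/119

Using pₖ = aₖpₖ₋₁ + pₖ₋₂, qₖ = aₖqₖ₋₁ + qₖ₋₂ (with p₋₁=1, p₋₂=0, q₋₁=0, q₋₂=1):
  k=0: a=5, p=5, q=1
  k=1: a=2, p=11, q=2
  k=2: a=1, p=16, q=3
  k=3: a=3, p=59, q=11
  k=4: a=3, p=193, q=36
  k=5: a=3, p=638, q=119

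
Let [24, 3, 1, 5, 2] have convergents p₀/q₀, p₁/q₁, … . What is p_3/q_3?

558/23

Using pₖ = aₖpₖ₋₁ + pₖ₋₂, qₖ = aₖqₖ₋₁ + qₖ₋₂ (with p₋₁=1, p₋₂=0, q₋₁=0, q₋₂=1):
  k=0: a=24, p=24, q=1
  k=1: a=3, p=73, q=3
  k=2: a=1, p=97, q=4
  k=3: a=5, p=558, q=23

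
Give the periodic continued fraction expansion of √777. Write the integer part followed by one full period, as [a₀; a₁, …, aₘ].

[27; 1, 6, 1, 54]

a₀ = ⌊√777⌋ = 27.
With m₀=0, d₀=1 and mₖ₊₁ = dₖaₖ − mₖ, dₖ₊₁ = (n − mₖ₊₁²)/dₖ, aₖ₊₁ = ⌊(a₀+mₖ₊₁)/dₖ₊₁⌋:
  k=1: m=27, d=48, a=1
  k=2: m=21, d=7, a=6
  k=3: m=21, d=48, a=1
  k=4: m=27, d=1, a=54
d=1 and a=2a₀=54 at k=4, so the next step gives (m, d) = (27, 48) again — its k=1 value — and the period has length 4.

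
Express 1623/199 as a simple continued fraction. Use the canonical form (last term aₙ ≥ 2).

[8; 6, 2, 2, 1, 1, 2]

1623 = 8·199 + 31
199 = 6·31 + 13
31 = 2·13 + 5
13 = 2·5 + 3
5 = 1·3 + 2
3 = 1·2 + 1
2 = 2·1 + 0  (stop)
So 1623/199 = [8; 6, 2, 2, 1, 1, 2].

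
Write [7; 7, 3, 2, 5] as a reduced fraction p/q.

1977/277

Using pₖ = aₖpₖ₋₁ + pₖ₋₂ and qₖ = aₖqₖ₋₁ + qₖ₋₂:
  k=0: a=7, p=7, q=1
  k=1: a=7, p=50, q=7
  k=2: a=3, p=157, q=22
  k=3: a=2, p=364, q=51
  k=4: a=5, p=1977, q=277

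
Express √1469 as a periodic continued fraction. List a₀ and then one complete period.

a₀ = ⌊√1469⌋ = 38.
With m₀=0, d₀=1 and mₖ₊₁ = dₖaₖ − mₖ, dₖ₊₁ = (n − mₖ₊₁²)/dₖ, aₖ₊₁ = ⌊(a₀+mₖ₊₁)/dₖ₊₁⌋:
  k=1: m=38, d=25, a=3
  k=2: m=37, d=4, a=18
  k=3: m=35, d=61, a=1
  k=4: m=26, d=13, a=4
  k=5: m=26, d=61, a=1
  k=6: m=35, d=4, a=18
  k=7: m=37, d=25, a=3
  k=8: m=38, d=1, a=76
d=1 and a=2a₀=76 at k=8, so the next step gives (m, d) = (38, 25) again — its k=1 value — and the period has length 8.

[38; 3, 18, 1, 4, 1, 18, 3, 76]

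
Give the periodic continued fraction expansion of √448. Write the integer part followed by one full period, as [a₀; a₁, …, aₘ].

[21; 6, 42]

a₀ = ⌊√448⌋ = 21.
With m₀=0, d₀=1 and mₖ₊₁ = dₖaₖ − mₖ, dₖ₊₁ = (n − mₖ₊₁²)/dₖ, aₖ₊₁ = ⌊(a₀+mₖ₊₁)/dₖ₊₁⌋:
  k=1: m=21, d=7, a=6
  k=2: m=21, d=1, a=42
d=1 and a=2a₀=42 at k=2, so the next step gives (m, d) = (21, 7) again — its k=1 value — and the period has length 2.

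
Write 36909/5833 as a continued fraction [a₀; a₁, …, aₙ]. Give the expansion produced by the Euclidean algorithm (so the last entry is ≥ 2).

36909 = 6·5833 + 1911
5833 = 3·1911 + 100
1911 = 19·100 + 11
100 = 9·11 + 1
11 = 11·1 + 0  (stop)
So 36909/5833 = [6; 3, 19, 9, 11].

[6; 3, 19, 9, 11]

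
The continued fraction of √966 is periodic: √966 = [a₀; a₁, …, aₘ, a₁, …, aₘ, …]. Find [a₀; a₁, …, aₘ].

a₀ = ⌊√966⌋ = 31.
With m₀=0, d₀=1 and mₖ₊₁ = dₖaₖ − mₖ, dₖ₊₁ = (n − mₖ₊₁²)/dₖ, aₖ₊₁ = ⌊(a₀+mₖ₊₁)/dₖ₊₁⌋:
  k=1: m=31, d=5, a=12
  k=2: m=29, d=25, a=2
  k=3: m=21, d=21, a=2
  k=4: m=21, d=25, a=2
  k=5: m=29, d=5, a=12
  k=6: m=31, d=1, a=62
d=1 and a=2a₀=62 at k=6, so the next step gives (m, d) = (31, 5) again — its k=1 value — and the period has length 6.

[31; 12, 2, 2, 2, 12, 62]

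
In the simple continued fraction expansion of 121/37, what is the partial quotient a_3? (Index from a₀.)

121 = 3·37 + 10   →  a_0 = 3
37 = 3·10 + 7   →  a_1 = 3
10 = 1·7 + 3   →  a_2 = 1
7 = 2·3 + 1   →  a_3 = 2

2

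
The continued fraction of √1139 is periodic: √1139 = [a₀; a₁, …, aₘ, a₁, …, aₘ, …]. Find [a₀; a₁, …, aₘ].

[33; 1, 2, 1, 66]

a₀ = ⌊√1139⌋ = 33.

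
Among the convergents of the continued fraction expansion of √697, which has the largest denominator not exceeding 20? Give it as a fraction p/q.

√697 = [26; 2, 2, 52, …] (period length 3).
Convergents:
  p_0/q_0 = 26/1
  p_1/q_1 = 53/2
  p_2/q_2 = 132/5
  p_3/q_3 = 6917/262
q_2 = 5 ≤ 20 < 262 = q_3, so the answer is 132/5.

132/5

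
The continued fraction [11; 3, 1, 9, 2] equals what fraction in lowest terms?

923/82

Fold from the inside: start with 2/1.
  9 + 1/2 = 19/2
  1 + 2/19 = 21/19
  3 + 19/21 = 82/21
  11 + 21/82 = 923/82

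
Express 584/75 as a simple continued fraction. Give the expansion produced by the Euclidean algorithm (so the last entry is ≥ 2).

[7; 1, 3, 1, 2, 5]

584 = 7×75 + 59
75 = 1×59 + 16
59 = 3×16 + 11
16 = 1×11 + 5
11 = 2×5 + 1
5 = 5×1 + 0  (stop)
So 584/75 = [7; 1, 3, 1, 2, 5].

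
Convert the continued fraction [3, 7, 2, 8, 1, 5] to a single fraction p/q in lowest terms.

2623/837

Fold from the inside: start with 5/1.
  1 + 1/5 = 6/5
  8 + 5/6 = 53/6
  2 + 6/53 = 112/53
  7 + 53/112 = 837/112
  3 + 112/837 = 2623/837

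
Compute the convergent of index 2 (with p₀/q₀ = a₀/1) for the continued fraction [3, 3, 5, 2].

53/16

Using pₖ = aₖpₖ₋₁ + pₖ₋₂, qₖ = aₖqₖ₋₁ + qₖ₋₂ (with p₋₁=1, p₋₂=0, q₋₁=0, q₋₂=1):
  k=0: a=3, p=3, q=1
  k=1: a=3, p=10, q=3
  k=2: a=5, p=53, q=16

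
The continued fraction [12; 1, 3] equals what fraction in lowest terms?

Using pₖ = aₖpₖ₋₁ + pₖ₋₂ and qₖ = aₖqₖ₋₁ + qₖ₋₂:
  k=0: a=12, p=12, q=1
  k=1: a=1, p=13, q=1
  k=2: a=3, p=51, q=4

51/4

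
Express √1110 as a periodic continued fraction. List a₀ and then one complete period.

a₀ = ⌊√1110⌋ = 33.
With m₀=0, d₀=1 and mₖ₊₁ = dₖaₖ − mₖ, dₖ₊₁ = (n − mₖ₊₁²)/dₖ, aₖ₊₁ = ⌊(a₀+mₖ₊₁)/dₖ₊₁⌋:
  k=1: m=33, d=21, a=3
  k=2: m=30, d=10, a=6
  k=3: m=30, d=21, a=3
  k=4: m=33, d=1, a=66
d=1 and a=2a₀=66 at k=4, so the next step gives (m, d) = (33, 21) again — its k=1 value — and the period has length 4.

[33; 3, 6, 3, 66]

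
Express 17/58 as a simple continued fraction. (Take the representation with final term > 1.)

[0; 3, 2, 2, 3]

17 = 0*58 + 17
58 = 3*17 + 7
17 = 2*7 + 3
7 = 2*3 + 1
3 = 3*1 + 0  (stop)
So 17/58 = [0; 3, 2, 2, 3].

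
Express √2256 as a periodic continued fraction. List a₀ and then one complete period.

[47; 2, 94]

a₀ = ⌊√2256⌋ = 47.
With m₀=0, d₀=1 and mₖ₊₁ = dₖaₖ − mₖ, dₖ₊₁ = (n − mₖ₊₁²)/dₖ, aₖ₊₁ = ⌊(a₀+mₖ₊₁)/dₖ₊₁⌋:
  k=1: m=47, d=47, a=2
  k=2: m=47, d=1, a=94
d=1 and a=2a₀=94 at k=2, so the next step gives (m, d) = (47, 47) again — its k=1 value — and the period has length 2.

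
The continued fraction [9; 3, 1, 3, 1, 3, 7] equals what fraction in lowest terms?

4845/523

Fold from the inside: start with 7/1.
  3 + 1/7 = 22/7
  1 + 7/22 = 29/22
  3 + 22/29 = 109/29
  1 + 29/109 = 138/109
  3 + 109/138 = 523/138
  9 + 138/523 = 4845/523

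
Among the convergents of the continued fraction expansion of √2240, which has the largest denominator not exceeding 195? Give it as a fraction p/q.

3313/70

√2240 = [47; 3, 23, 3, 94, …] (period length 4).
Convergents:
  p_0/q_0 = 47/1
  p_1/q_1 = 142/3
  p_2/q_2 = 3313/70
  p_3/q_3 = 10081/213
q_2 = 70 ≤ 195 < 213 = q_3, so the answer is 3313/70.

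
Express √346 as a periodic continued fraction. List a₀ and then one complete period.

[18; 1, 1, 1, 1, 36]

a₀ = ⌊√346⌋ = 18.
With m₀=0, d₀=1 and mₖ₊₁ = dₖaₖ − mₖ, dₖ₊₁ = (n − mₖ₊₁²)/dₖ, aₖ₊₁ = ⌊(a₀+mₖ₊₁)/dₖ₊₁⌋:
  k=1: m=18, d=22, a=1
  k=2: m=4, d=15, a=1
  k=3: m=11, d=15, a=1
  k=4: m=4, d=22, a=1
  k=5: m=18, d=1, a=36
d=1 and a=2a₀=36 at k=5, so the next step gives (m, d) = (18, 22) again — its k=1 value — and the period has length 5.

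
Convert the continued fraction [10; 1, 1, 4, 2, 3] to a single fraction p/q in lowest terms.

Fold from the inside: start with 3/1.
  2 + 1/3 = 7/3
  4 + 3/7 = 31/7
  1 + 7/31 = 38/31
  1 + 31/38 = 69/38
  10 + 38/69 = 728/69

728/69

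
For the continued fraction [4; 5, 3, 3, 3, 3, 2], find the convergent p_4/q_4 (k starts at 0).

733/175

Using pₖ = aₖpₖ₋₁ + pₖ₋₂, qₖ = aₖqₖ₋₁ + qₖ₋₂ (with p₋₁=1, p₋₂=0, q₋₁=0, q₋₂=1):
  k=0: a=4, p=4, q=1
  k=1: a=5, p=21, q=5
  k=2: a=3, p=67, q=16
  k=3: a=3, p=222, q=53
  k=4: a=3, p=733, q=175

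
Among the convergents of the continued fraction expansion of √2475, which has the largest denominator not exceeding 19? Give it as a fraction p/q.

199/4

√2475 = [49; 1, 2, 1, 98, …] (period length 4).
Convergents:
  p_0/q_0 = 49/1
  p_1/q_1 = 50/1
  p_2/q_2 = 149/3
  p_3/q_3 = 199/4
  p_4/q_4 = 19651/395
q_3 = 4 ≤ 19 < 395 = q_4, so the answer is 199/4.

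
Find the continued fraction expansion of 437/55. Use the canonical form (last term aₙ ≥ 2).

437 = 7*55 + 52
55 = 1*52 + 3
52 = 17*3 + 1
3 = 3*1 + 0  (stop)
So 437/55 = [7; 1, 17, 3].

[7; 1, 17, 3]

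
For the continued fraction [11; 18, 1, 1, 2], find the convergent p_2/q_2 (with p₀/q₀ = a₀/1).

Using pₖ = aₖpₖ₋₁ + pₖ₋₂, qₖ = aₖqₖ₋₁ + qₖ₋₂ (with p₋₁=1, p₋₂=0, q₋₁=0, q₋₂=1):
  k=0: a=11, p=11, q=1
  k=1: a=18, p=199, q=18
  k=2: a=1, p=210, q=19

210/19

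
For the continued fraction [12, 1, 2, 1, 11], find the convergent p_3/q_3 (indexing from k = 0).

Using pₖ = aₖpₖ₋₁ + pₖ₋₂, qₖ = aₖqₖ₋₁ + qₖ₋₂ (with p₋₁=1, p₋₂=0, q₋₁=0, q₋₂=1):
  k=0: a=12, p=12, q=1
  k=1: a=1, p=13, q=1
  k=2: a=2, p=38, q=3
  k=3: a=1, p=51, q=4

51/4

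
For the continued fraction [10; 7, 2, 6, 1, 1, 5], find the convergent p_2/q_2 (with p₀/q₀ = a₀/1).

Using pₖ = aₖpₖ₋₁ + pₖ₋₂, qₖ = aₖqₖ₋₁ + qₖ₋₂ (with p₋₁=1, p₋₂=0, q₋₁=0, q₋₂=1):
  k=0: a=10, p=10, q=1
  k=1: a=7, p=71, q=7
  k=2: a=2, p=152, q=15

152/15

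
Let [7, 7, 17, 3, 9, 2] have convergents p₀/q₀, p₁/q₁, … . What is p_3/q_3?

Using pₖ = aₖpₖ₋₁ + pₖ₋₂, qₖ = aₖqₖ₋₁ + qₖ₋₂ (with p₋₁=1, p₋₂=0, q₋₁=0, q₋₂=1):
  k=0: a=7, p=7, q=1
  k=1: a=7, p=50, q=7
  k=2: a=17, p=857, q=120
  k=3: a=3, p=2621, q=367

2621/367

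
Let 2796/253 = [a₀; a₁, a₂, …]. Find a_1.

19

2796 = 11·253 + 13   →  a_0 = 11
253 = 19·13 + 6   →  a_1 = 19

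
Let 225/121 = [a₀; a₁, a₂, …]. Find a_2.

6

225 = 1·121 + 104   →  a_0 = 1
121 = 1·104 + 17   →  a_1 = 1
104 = 6·17 + 2   →  a_2 = 6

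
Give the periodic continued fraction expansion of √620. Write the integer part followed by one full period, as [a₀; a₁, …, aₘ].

a₀ = ⌊√620⌋ = 24.
With m₀=0, d₀=1 and mₖ₊₁ = dₖaₖ − mₖ, dₖ₊₁ = (n − mₖ₊₁²)/dₖ, aₖ₊₁ = ⌊(a₀+mₖ₊₁)/dₖ₊₁⌋:
  k=1: m=24, d=44, a=1
  k=2: m=20, d=5, a=8
  k=3: m=20, d=44, a=1
  k=4: m=24, d=1, a=48
d=1 and a=2a₀=48 at k=4, so the next step gives (m, d) = (24, 44) again — its k=1 value — and the period has length 4.

[24; 1, 8, 1, 48]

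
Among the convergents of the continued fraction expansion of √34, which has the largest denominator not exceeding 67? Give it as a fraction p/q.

√34 = [5; 1, 4, 1, 10, …] (period length 4).
Convergents:
  p_0/q_0 = 5/1
  p_1/q_1 = 6/1
  p_2/q_2 = 29/5
  p_3/q_3 = 35/6
  p_4/q_4 = 379/65
  p_5/q_5 = 414/71
q_4 = 65 ≤ 67 < 71 = q_5, so the answer is 379/65.

379/65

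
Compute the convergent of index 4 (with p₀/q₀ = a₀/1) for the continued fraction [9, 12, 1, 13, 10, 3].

16548/1823

Using pₖ = aₖpₖ₋₁ + pₖ₋₂, qₖ = aₖqₖ₋₁ + qₖ₋₂ (with p₋₁=1, p₋₂=0, q₋₁=0, q₋₂=1):
  k=0: a=9, p=9, q=1
  k=1: a=12, p=109, q=12
  k=2: a=1, p=118, q=13
  k=3: a=13, p=1643, q=181
  k=4: a=10, p=16548, q=1823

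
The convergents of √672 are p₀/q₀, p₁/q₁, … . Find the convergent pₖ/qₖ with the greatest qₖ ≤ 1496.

√672 = [25; 1, 11, 1, 50, …] (period length 4).
Convergents:
  p_0/q_0 = 25/1
  p_1/q_1 = 26/1
  p_2/q_2 = 311/12
  p_3/q_3 = 337/13
  p_4/q_4 = 17161/662
  p_5/q_5 = 17498/675
  p_6/q_6 = 209639/8087
q_5 = 675 ≤ 1496 < 8087 = q_6, so the answer is 17498/675.

17498/675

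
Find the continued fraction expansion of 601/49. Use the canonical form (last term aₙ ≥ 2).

[12; 3, 1, 3, 3]

601 = 12×49 + 13
49 = 3×13 + 10
13 = 1×10 + 3
10 = 3×3 + 1
3 = 3×1 + 0  (stop)
So 601/49 = [12; 3, 1, 3, 3].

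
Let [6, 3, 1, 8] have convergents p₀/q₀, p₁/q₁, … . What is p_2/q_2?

25/4

Using pₖ = aₖpₖ₋₁ + pₖ₋₂, qₖ = aₖqₖ₋₁ + qₖ₋₂ (with p₋₁=1, p₋₂=0, q₋₁=0, q₋₂=1):
  k=0: a=6, p=6, q=1
  k=1: a=3, p=19, q=3
  k=2: a=1, p=25, q=4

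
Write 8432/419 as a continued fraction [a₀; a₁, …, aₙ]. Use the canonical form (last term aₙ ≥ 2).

8432 = 20·419 + 52
419 = 8·52 + 3
52 = 17·3 + 1
3 = 3·1 + 0  (stop)
So 8432/419 = [20; 8, 17, 3].

[20; 8, 17, 3]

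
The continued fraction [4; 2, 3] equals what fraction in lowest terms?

Fold from the inside: start with 3/1.
  2 + 1/3 = 7/3
  4 + 3/7 = 31/7

31/7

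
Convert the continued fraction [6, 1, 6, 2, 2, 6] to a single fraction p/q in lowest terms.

Fold from the inside: start with 6/1.
  2 + 1/6 = 13/6
  2 + 6/13 = 32/13
  6 + 13/32 = 205/32
  1 + 32/205 = 237/205
  6 + 205/237 = 1627/237

1627/237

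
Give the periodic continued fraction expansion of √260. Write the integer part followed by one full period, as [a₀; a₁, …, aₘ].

[16; 8, 32]

a₀ = ⌊√260⌋ = 16.
With m₀=0, d₀=1 and mₖ₊₁ = dₖaₖ − mₖ, dₖ₊₁ = (n − mₖ₊₁²)/dₖ, aₖ₊₁ = ⌊(a₀+mₖ₊₁)/dₖ₊₁⌋:
  k=1: m=16, d=4, a=8
  k=2: m=16, d=1, a=32
d=1 and a=2a₀=32 at k=2, so the next step gives (m, d) = (16, 4) again — its k=1 value — and the period has length 2.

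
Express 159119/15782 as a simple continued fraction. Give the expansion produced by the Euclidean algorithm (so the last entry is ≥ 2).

[10; 12, 6, 1, 2, 3, 2, 8]

159119 = 10×15782 + 1299
15782 = 12×1299 + 194
1299 = 6×194 + 135
194 = 1×135 + 59
135 = 2×59 + 17
59 = 3×17 + 8
17 = 2×8 + 1
8 = 8×1 + 0  (stop)
So 159119/15782 = [10; 12, 6, 1, 2, 3, 2, 8].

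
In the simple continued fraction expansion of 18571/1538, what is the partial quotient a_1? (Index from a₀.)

18571 = 12·1538 + 115   →  a_0 = 12
1538 = 13·115 + 43   →  a_1 = 13

13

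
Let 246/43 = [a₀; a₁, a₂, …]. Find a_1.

246 = 5·43 + 31   →  a_0 = 5
43 = 1·31 + 12   →  a_1 = 1

1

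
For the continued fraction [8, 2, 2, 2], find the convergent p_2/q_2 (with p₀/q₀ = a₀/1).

Using pₖ = aₖpₖ₋₁ + pₖ₋₂, qₖ = aₖqₖ₋₁ + qₖ₋₂ (with p₋₁=1, p₋₂=0, q₋₁=0, q₋₂=1):
  k=0: a=8, p=8, q=1
  k=1: a=2, p=17, q=2
  k=2: a=2, p=42, q=5

42/5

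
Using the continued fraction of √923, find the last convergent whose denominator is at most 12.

√923 = [30; 2, 1, 1, 1, 2, 60, …] (period length 6).
Convergents:
  p_0/q_0 = 30/1
  p_1/q_1 = 61/2
  p_2/q_2 = 91/3
  p_3/q_3 = 152/5
  p_4/q_4 = 243/8
  p_5/q_5 = 638/21
q_4 = 8 ≤ 12 < 21 = q_5, so the answer is 243/8.

243/8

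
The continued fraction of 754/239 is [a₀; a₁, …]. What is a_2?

754 = 3·239 + 37   →  a_0 = 3
239 = 6·37 + 17   →  a_1 = 6
37 = 2·17 + 3   →  a_2 = 2

2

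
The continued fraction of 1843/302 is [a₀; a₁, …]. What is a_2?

1

1843 = 6·302 + 31   →  a_0 = 6
302 = 9·31 + 23   →  a_1 = 9
31 = 1·23 + 8   →  a_2 = 1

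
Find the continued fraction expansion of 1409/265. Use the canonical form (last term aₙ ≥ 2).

1409 = 5*265 + 84
265 = 3*84 + 13
84 = 6*13 + 6
13 = 2*6 + 1
6 = 6*1 + 0  (stop)
So 1409/265 = [5; 3, 6, 2, 6].

[5; 3, 6, 2, 6]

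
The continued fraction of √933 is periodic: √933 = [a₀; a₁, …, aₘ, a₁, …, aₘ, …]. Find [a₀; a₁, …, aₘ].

[30; 1, 1, 5, 20, 5, 1, 1, 60]

a₀ = ⌊√933⌋ = 30.
With m₀=0, d₀=1 and mₖ₊₁ = dₖaₖ − mₖ, dₖ₊₁ = (n − mₖ₊₁²)/dₖ, aₖ₊₁ = ⌊(a₀+mₖ₊₁)/dₖ₊₁⌋:
  k=1: m=30, d=33, a=1
  k=2: m=3, d=28, a=1
  k=3: m=25, d=11, a=5
  k=4: m=30, d=3, a=20
  k=5: m=30, d=11, a=5
  k=6: m=25, d=28, a=1
  k=7: m=3, d=33, a=1
  k=8: m=30, d=1, a=60
d=1 and a=2a₀=60 at k=8, so the next step gives (m, d) = (30, 33) again — its k=1 value — and the period has length 8.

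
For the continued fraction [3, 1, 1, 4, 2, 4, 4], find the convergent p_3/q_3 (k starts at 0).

Using pₖ = aₖpₖ₋₁ + pₖ₋₂, qₖ = aₖqₖ₋₁ + qₖ₋₂ (with p₋₁=1, p₋₂=0, q₋₁=0, q₋₂=1):
  k=0: a=3, p=3, q=1
  k=1: a=1, p=4, q=1
  k=2: a=1, p=7, q=2
  k=3: a=4, p=32, q=9

32/9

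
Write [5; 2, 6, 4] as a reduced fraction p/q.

295/54

Using pₖ = aₖpₖ₋₁ + pₖ₋₂ and qₖ = aₖqₖ₋₁ + qₖ₋₂:
  k=0: a=5, p=5, q=1
  k=1: a=2, p=11, q=2
  k=2: a=6, p=71, q=13
  k=3: a=4, p=295, q=54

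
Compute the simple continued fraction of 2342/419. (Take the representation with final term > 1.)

2342 = 5×419 + 247
419 = 1×247 + 172
247 = 1×172 + 75
172 = 2×75 + 22
75 = 3×22 + 9
22 = 2×9 + 4
9 = 2×4 + 1
4 = 4×1 + 0  (stop)
So 2342/419 = [5; 1, 1, 2, 3, 2, 2, 4].

[5; 1, 1, 2, 3, 2, 2, 4]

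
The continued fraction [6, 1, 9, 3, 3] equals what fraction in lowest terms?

Using pₖ = aₖpₖ₋₁ + pₖ₋₂ and qₖ = aₖqₖ₋₁ + qₖ₋₂:
  k=0: a=6, p=6, q=1
  k=1: a=1, p=7, q=1
  k=2: a=9, p=69, q=10
  k=3: a=3, p=214, q=31
  k=4: a=3, p=711, q=103

711/103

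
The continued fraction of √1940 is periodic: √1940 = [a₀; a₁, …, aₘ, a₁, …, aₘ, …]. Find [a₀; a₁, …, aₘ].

[44; 22, 88]

a₀ = ⌊√1940⌋ = 44.
With m₀=0, d₀=1 and mₖ₊₁ = dₖaₖ − mₖ, dₖ₊₁ = (n − mₖ₊₁²)/dₖ, aₖ₊₁ = ⌊(a₀+mₖ₊₁)/dₖ₊₁⌋:
  k=1: m=44, d=4, a=22
  k=2: m=44, d=1, a=88
d=1 and a=2a₀=88 at k=2, so the next step gives (m, d) = (44, 4) again — its k=1 value — and the period has length 2.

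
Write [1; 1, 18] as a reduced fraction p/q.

Fold from the inside: start with 18/1.
  1 + 1/18 = 19/18
  1 + 18/19 = 37/19

37/19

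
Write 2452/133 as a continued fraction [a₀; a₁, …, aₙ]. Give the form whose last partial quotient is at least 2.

2452 = 18*133 + 58
133 = 2*58 + 17
58 = 3*17 + 7
17 = 2*7 + 3
7 = 2*3 + 1
3 = 3*1 + 0  (stop)
So 2452/133 = [18; 2, 3, 2, 2, 3].

[18; 2, 3, 2, 2, 3]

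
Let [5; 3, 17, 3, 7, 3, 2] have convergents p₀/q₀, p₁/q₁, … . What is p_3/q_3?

Using pₖ = aₖpₖ₋₁ + pₖ₋₂, qₖ = aₖqₖ₋₁ + qₖ₋₂ (with p₋₁=1, p₋₂=0, q₋₁=0, q₋₂=1):
  k=0: a=5, p=5, q=1
  k=1: a=3, p=16, q=3
  k=2: a=17, p=277, q=52
  k=3: a=3, p=847, q=159

847/159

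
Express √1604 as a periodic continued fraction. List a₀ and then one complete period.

a₀ = ⌊√1604⌋ = 40.
With m₀=0, d₀=1 and mₖ₊₁ = dₖaₖ − mₖ, dₖ₊₁ = (n − mₖ₊₁²)/dₖ, aₖ₊₁ = ⌊(a₀+mₖ₊₁)/dₖ₊₁⌋:
  k=1: m=40, d=4, a=20
  k=2: m=40, d=1, a=80
d=1 and a=2a₀=80 at k=2, so the next step gives (m, d) = (40, 4) again — its k=1 value — and the period has length 2.

[40; 20, 80]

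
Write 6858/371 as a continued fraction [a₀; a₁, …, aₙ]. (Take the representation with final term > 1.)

[18; 2, 16, 2, 1, 3]

6858 = 18·371 + 180
371 = 2·180 + 11
180 = 16·11 + 4
11 = 2·4 + 3
4 = 1·3 + 1
3 = 3·1 + 0  (stop)
So 6858/371 = [18; 2, 16, 2, 1, 3].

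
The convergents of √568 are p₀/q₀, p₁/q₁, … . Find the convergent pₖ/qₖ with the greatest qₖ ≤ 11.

√568 = [23; 1, 4, 1, 46, …] (period length 4).
Convergents:
  p_0/q_0 = 23/1
  p_1/q_1 = 24/1
  p_2/q_2 = 119/5
  p_3/q_3 = 143/6
  p_4/q_4 = 6697/281
q_3 = 6 ≤ 11 < 281 = q_4, so the answer is 143/6.

143/6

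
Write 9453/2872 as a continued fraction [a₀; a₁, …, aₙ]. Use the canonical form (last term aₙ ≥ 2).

[3; 3, 2, 3, 7, 5, 3]

9453 = 3*2872 + 837
2872 = 3*837 + 361
837 = 2*361 + 115
361 = 3*115 + 16
115 = 7*16 + 3
16 = 5*3 + 1
3 = 3*1 + 0  (stop)
So 9453/2872 = [3; 3, 2, 3, 7, 5, 3].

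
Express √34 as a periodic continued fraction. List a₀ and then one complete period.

a₀ = ⌊√34⌋ = 5.
With m₀=0, d₀=1 and mₖ₊₁ = dₖaₖ − mₖ, dₖ₊₁ = (n − mₖ₊₁²)/dₖ, aₖ₊₁ = ⌊(a₀+mₖ₊₁)/dₖ₊₁⌋:
  k=1: m=5, d=9, a=1
  k=2: m=4, d=2, a=4
  k=3: m=4, d=9, a=1
  k=4: m=5, d=1, a=10
d=1 and a=2a₀=10 at k=4, so the next step gives (m, d) = (5, 9) again — its k=1 value — and the period has length 4.

[5; 1, 4, 1, 10]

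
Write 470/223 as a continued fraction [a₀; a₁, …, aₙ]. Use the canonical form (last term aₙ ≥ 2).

470 = 2×223 + 24
223 = 9×24 + 7
24 = 3×7 + 3
7 = 2×3 + 1
3 = 3×1 + 0  (stop)
So 470/223 = [2; 9, 3, 2, 3].

[2; 9, 3, 2, 3]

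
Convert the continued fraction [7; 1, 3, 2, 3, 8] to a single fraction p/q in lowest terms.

Fold from the inside: start with 8/1.
  3 + 1/8 = 25/8
  2 + 8/25 = 58/25
  3 + 25/58 = 199/58
  1 + 58/199 = 257/199
  7 + 199/257 = 1998/257

1998/257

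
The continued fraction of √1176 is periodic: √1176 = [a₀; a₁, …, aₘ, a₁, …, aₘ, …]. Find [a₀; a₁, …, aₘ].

a₀ = ⌊√1176⌋ = 34.
With m₀=0, d₀=1 and mₖ₊₁ = dₖaₖ − mₖ, dₖ₊₁ = (n − mₖ₊₁²)/dₖ, aₖ₊₁ = ⌊(a₀+mₖ₊₁)/dₖ₊₁⌋:
  k=1: m=34, d=20, a=3
  k=2: m=26, d=25, a=2
  k=3: m=24, d=24, a=2
  k=4: m=24, d=25, a=2
  k=5: m=26, d=20, a=3
  k=6: m=34, d=1, a=68
d=1 and a=2a₀=68 at k=6, so the next step gives (m, d) = (34, 20) again — its k=1 value — and the period has length 6.

[34; 3, 2, 2, 2, 3, 68]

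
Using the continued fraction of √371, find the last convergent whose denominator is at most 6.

√371 = [19; 3, 1, 4, 1, 3, 38, …] (period length 6).
Convergents:
  p_0/q_0 = 19/1
  p_1/q_1 = 58/3
  p_2/q_2 = 77/4
  p_3/q_3 = 366/19
q_2 = 4 ≤ 6 < 19 = q_3, so the answer is 77/4.

77/4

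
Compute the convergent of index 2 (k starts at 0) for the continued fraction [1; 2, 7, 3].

Using pₖ = aₖpₖ₋₁ + pₖ₋₂, qₖ = aₖqₖ₋₁ + qₖ₋₂ (with p₋₁=1, p₋₂=0, q₋₁=0, q₋₂=1):
  k=0: a=1, p=1, q=1
  k=1: a=2, p=3, q=2
  k=2: a=7, p=22, q=15

22/15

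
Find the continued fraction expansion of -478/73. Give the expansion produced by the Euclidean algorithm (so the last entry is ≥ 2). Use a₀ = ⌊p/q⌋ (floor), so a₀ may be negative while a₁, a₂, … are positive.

[-7; 2, 4, 1, 2, 2]

-478 = -7*73 + 33
73 = 2*33 + 7
33 = 4*7 + 5
7 = 1*5 + 2
5 = 2*2 + 1
2 = 2*1 + 0  (stop)
So -478/73 = [-7; 2, 4, 1, 2, 2].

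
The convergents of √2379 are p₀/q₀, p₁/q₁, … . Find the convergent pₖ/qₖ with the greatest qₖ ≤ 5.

195/4

√2379 = [48; 1, 3, 2, 3, 1, 96, …] (period length 6).
Convergents:
  p_0/q_0 = 48/1
  p_1/q_1 = 49/1
  p_2/q_2 = 195/4
  p_3/q_3 = 439/9
q_2 = 4 ≤ 5 < 9 = q_3, so the answer is 195/4.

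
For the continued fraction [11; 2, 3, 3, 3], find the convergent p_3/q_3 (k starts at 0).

263/23

Using pₖ = aₖpₖ₋₁ + pₖ₋₂, qₖ = aₖqₖ₋₁ + qₖ₋₂ (with p₋₁=1, p₋₂=0, q₋₁=0, q₋₂=1):
  k=0: a=11, p=11, q=1
  k=1: a=2, p=23, q=2
  k=2: a=3, p=80, q=7
  k=3: a=3, p=263, q=23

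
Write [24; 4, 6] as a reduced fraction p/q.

Fold from the inside: start with 6/1.
  4 + 1/6 = 25/6
  24 + 6/25 = 606/25

606/25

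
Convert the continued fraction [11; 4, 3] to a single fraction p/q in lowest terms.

Fold from the inside: start with 3/1.
  4 + 1/3 = 13/3
  11 + 3/13 = 146/13

146/13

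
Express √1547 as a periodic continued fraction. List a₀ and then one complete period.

a₀ = ⌊√1547⌋ = 39.
With m₀=0, d₀=1 and mₖ₊₁ = dₖaₖ − mₖ, dₖ₊₁ = (n − mₖ₊₁²)/dₖ, aₖ₊₁ = ⌊(a₀+mₖ₊₁)/dₖ₊₁⌋:
  k=1: m=39, d=26, a=3
  k=2: m=39, d=1, a=78
d=1 and a=2a₀=78 at k=2, so the next step gives (m, d) = (39, 26) again — its k=1 value — and the period has length 2.

[39; 3, 78]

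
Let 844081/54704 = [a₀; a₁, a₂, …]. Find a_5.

844081 = 15·54704 + 23521   →  a_0 = 15
54704 = 2·23521 + 7662   →  a_1 = 2
23521 = 3·7662 + 535   →  a_2 = 3
7662 = 14·535 + 172   →  a_3 = 14
535 = 3·172 + 19   →  a_4 = 3
172 = 9·19 + 1   →  a_5 = 9

9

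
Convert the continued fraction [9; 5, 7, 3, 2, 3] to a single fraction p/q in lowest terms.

Using pₖ = aₖpₖ₋₁ + pₖ₋₂ and qₖ = aₖqₖ₋₁ + qₖ₋₂:
  k=0: a=9, p=9, q=1
  k=1: a=5, p=46, q=5
  k=2: a=7, p=331, q=36
  k=3: a=3, p=1039, q=113
  k=4: a=2, p=2409, q=262
  k=5: a=3, p=8266, q=899

8266/899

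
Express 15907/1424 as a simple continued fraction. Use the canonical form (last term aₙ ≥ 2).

[11; 5, 1, 6, 6, 1, 4]

15907 = 11·1424 + 243
1424 = 5·243 + 209
243 = 1·209 + 34
209 = 6·34 + 5
34 = 6·5 + 4
5 = 1·4 + 1
4 = 4·1 + 0  (stop)
So 15907/1424 = [11; 5, 1, 6, 6, 1, 4].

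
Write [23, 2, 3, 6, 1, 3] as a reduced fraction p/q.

4616/197

Using pₖ = aₖpₖ₋₁ + pₖ₋₂ and qₖ = aₖqₖ₋₁ + qₖ₋₂:
  k=0: a=23, p=23, q=1
  k=1: a=2, p=47, q=2
  k=2: a=3, p=164, q=7
  k=3: a=6, p=1031, q=44
  k=4: a=1, p=1195, q=51
  k=5: a=3, p=4616, q=197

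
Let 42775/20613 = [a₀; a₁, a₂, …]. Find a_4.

42775 = 2·20613 + 1549   →  a_0 = 2
20613 = 13·1549 + 476   →  a_1 = 13
1549 = 3·476 + 121   →  a_2 = 3
476 = 3·121 + 113   →  a_3 = 3
121 = 1·113 + 8   →  a_4 = 1

1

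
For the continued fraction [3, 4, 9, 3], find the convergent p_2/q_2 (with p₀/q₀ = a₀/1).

120/37

Using pₖ = aₖpₖ₋₁ + pₖ₋₂, qₖ = aₖqₖ₋₁ + qₖ₋₂ (with p₋₁=1, p₋₂=0, q₋₁=0, q₋₂=1):
  k=0: a=3, p=3, q=1
  k=1: a=4, p=13, q=4
  k=2: a=9, p=120, q=37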